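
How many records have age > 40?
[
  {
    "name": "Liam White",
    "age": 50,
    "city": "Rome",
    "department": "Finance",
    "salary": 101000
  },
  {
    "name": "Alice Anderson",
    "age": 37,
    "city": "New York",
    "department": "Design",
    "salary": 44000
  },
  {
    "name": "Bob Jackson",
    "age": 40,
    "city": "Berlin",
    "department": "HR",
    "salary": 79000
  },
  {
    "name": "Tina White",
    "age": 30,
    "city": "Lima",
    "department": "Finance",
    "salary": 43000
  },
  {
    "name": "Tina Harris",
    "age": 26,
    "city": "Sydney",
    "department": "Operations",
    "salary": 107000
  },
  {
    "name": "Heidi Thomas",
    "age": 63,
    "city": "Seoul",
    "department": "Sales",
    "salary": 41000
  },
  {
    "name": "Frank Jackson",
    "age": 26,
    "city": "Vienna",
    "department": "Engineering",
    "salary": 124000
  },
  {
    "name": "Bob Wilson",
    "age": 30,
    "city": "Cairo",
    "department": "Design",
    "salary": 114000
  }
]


Data: 8 records
Condition: age > 40

Checking each record:
  Liam White: 50 MATCH
  Alice Anderson: 37
  Bob Jackson: 40
  Tina White: 30
  Tina Harris: 26
  Heidi Thomas: 63 MATCH
  Frank Jackson: 26
  Bob Wilson: 30

Count: 2

2


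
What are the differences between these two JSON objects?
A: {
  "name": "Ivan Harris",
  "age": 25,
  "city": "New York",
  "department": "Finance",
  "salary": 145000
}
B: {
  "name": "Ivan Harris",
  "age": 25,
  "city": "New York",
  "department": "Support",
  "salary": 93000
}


Comparing each field (in key order):
  name: same
  age: same
  city: same
  department: DIFFERENT
  salary: DIFFERENT
Differences:
  department: Finance -> Support
  salary: 145000 -> 93000

2 field(s) changed

2 changes: department, salary


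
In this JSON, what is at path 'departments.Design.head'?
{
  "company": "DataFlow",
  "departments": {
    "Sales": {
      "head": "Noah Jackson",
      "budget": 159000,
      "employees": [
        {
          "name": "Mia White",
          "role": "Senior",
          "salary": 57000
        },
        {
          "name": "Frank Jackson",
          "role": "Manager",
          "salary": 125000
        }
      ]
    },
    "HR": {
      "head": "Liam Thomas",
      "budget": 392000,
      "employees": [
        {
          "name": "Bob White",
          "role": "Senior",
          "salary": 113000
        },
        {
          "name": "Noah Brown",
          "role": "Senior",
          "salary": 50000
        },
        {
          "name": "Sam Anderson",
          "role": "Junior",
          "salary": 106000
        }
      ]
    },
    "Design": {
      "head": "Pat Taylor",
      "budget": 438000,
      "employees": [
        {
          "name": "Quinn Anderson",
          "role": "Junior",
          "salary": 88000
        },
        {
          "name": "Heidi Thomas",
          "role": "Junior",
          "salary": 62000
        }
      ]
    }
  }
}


Path: departments.Design.head

Navigate:
  -> departments
  -> Design
  -> head = 'Pat Taylor'

Pat Taylor


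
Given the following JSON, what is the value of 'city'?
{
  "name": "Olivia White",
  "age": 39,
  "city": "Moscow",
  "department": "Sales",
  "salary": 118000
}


Looking up field 'city'
Value: Moscow

Moscow


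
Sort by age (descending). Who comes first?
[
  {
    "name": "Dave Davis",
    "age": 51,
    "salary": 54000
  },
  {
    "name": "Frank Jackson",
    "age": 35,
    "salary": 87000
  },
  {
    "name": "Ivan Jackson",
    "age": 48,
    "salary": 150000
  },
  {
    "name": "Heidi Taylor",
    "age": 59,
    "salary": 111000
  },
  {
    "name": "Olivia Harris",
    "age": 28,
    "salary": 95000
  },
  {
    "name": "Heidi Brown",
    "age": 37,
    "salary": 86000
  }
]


Sort by: age (descending)

Sorted order:
  1. Heidi Taylor (age = 59)
  2. Dave Davis (age = 51)
  3. Ivan Jackson (age = 48)
  4. Heidi Brown (age = 37)
  5. Frank Jackson (age = 35)
  6. Olivia Harris (age = 28)

First: Heidi Taylor

Heidi Taylor


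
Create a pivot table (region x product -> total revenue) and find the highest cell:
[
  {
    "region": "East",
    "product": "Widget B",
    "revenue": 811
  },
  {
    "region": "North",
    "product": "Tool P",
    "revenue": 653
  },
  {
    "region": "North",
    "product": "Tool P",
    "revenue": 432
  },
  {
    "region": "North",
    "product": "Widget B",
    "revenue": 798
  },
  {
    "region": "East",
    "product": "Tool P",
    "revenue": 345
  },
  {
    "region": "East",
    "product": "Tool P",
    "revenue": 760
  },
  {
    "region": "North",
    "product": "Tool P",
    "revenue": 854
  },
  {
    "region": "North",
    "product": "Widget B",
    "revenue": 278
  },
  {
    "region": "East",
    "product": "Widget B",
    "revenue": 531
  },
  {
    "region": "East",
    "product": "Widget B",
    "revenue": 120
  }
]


Pivot: region (rows) x product (columns) -> total revenue

     Tool P        Widget B    
East          1105          1462  
North         1939          1076  

Highest: North / Tool P = $1939

North / Tool P = $1939


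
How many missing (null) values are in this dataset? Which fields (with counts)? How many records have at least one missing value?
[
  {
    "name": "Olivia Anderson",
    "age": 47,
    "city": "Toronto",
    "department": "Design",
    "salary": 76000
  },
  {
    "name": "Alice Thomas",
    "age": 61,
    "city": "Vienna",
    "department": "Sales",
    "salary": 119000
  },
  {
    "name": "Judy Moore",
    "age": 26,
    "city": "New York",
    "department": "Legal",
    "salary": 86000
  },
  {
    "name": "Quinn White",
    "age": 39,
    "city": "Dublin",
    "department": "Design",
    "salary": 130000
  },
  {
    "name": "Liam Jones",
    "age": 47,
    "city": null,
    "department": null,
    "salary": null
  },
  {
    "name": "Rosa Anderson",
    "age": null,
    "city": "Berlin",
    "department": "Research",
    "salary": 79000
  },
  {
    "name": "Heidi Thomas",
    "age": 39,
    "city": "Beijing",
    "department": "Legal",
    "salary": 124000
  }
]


Checking for missing (null) values in 7 records:

  Olivia Anderson: complete
  Alice Thomas: complete
  Judy Moore: complete
  Quinn White: complete
  Liam Jones: city, department, salary
  Rosa Anderson: age
  Heidi Thomas: complete

Per field:
  name: 0 missing
  age: 1 missing
  city: 1 missing
  department: 1 missing
  salary: 1 missing

Total missing values: 4
Records with any missing: 2

4 missing values (age: 1, city: 1, department: 1, salary: 1); 2 incomplete records


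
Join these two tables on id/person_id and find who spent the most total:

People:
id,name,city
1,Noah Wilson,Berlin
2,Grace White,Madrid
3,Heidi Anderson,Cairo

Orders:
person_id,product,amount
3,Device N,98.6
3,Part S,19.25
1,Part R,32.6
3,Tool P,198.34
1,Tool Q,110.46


Join on: people.id = orders.person_id

Joined rows:
  Heidi Anderson (Cairo) bought Device N for $98.6
  Heidi Anderson (Cairo) bought Part S for $19.25
  Noah Wilson (Berlin) bought Part R for $32.6
  Heidi Anderson (Cairo) bought Tool P for $198.34
  Noah Wilson (Berlin) bought Tool Q for $110.46

Total per person:
  Heidi Anderson: $316.19
  Noah Wilson: $143.06

Top spender: Heidi Anderson ($316.19)

Heidi Anderson ($316.19)


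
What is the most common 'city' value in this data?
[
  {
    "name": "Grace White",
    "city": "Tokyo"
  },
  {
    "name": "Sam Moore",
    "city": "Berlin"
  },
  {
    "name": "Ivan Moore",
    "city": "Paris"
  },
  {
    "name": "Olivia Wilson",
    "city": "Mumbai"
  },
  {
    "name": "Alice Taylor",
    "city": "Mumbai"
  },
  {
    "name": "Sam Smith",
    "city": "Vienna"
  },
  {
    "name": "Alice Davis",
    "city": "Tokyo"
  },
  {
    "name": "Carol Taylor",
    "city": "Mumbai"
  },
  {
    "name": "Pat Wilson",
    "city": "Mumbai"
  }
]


Counting 'city' values across 9 records:

  Mumbai: 4 ####
  Tokyo: 2 ##
  Berlin: 1 #
  Paris: 1 #
  Vienna: 1 #

Most common: Mumbai (4 times)

Mumbai (4 times)


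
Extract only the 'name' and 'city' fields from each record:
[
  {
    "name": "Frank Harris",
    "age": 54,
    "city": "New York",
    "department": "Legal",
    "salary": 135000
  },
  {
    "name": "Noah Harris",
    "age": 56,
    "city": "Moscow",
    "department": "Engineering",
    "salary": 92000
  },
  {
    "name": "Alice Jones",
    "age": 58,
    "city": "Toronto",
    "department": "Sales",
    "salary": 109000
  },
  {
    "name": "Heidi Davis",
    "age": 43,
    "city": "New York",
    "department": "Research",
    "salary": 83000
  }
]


Original: 4 records with fields: name, age, city, department, salary
Keep: ['name', 'city']
Drop: ['age', 'department', 'salary']
Result: 4 records, 2 fields each

[
  {
    "name": "Frank Harris",
    "city": "New York"
  },
  {
    "name": "Noah Harris",
    "city": "Moscow"
  },
  {
    "name": "Alice Jones",
    "city": "Toronto"
  },
  {
    "name": "Heidi Davis",
    "city": "New York"
  }
]


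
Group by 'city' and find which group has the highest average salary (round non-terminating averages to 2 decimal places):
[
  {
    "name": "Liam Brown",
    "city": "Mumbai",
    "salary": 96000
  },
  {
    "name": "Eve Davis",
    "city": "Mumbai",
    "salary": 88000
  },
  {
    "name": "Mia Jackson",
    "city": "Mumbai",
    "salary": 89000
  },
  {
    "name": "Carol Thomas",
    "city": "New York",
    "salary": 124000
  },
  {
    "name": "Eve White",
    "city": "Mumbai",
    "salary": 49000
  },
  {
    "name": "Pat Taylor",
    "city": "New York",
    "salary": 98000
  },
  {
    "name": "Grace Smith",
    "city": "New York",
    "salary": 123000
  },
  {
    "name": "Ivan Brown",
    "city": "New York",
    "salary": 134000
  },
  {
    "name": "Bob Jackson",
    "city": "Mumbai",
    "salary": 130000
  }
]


Group by: city

Groups:
  Mumbai: 5 people, avg salary = 452000/5 = $90400
  New York: 4 people, avg salary = 479000/4 = $119750

Highest average salary: New York ($119750)

New York ($119750)


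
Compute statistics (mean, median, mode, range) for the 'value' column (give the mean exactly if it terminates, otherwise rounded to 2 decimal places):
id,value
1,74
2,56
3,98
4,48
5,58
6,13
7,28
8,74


Data: [74, 56, 98, 48, 58, 13, 28, 74]
Count: 8
Sum: 449
Mean: 449/8 = 56.125
Sorted: [13, 28, 48, 56, 58, 74, 74, 98]
Median: 57.0
Mode: 74 (2 times)
Range: 98 - 13 = 85
Min: 13, Max: 98

mean=56.125, median=57.0, mode=74, range=85


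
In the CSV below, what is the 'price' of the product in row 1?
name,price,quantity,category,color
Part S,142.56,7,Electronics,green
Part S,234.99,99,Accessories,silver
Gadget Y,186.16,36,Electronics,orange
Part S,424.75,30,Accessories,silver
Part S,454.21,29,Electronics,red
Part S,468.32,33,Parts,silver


Query: Row 1 ('Part S'), column 'price'
Value: 142.56

142.56


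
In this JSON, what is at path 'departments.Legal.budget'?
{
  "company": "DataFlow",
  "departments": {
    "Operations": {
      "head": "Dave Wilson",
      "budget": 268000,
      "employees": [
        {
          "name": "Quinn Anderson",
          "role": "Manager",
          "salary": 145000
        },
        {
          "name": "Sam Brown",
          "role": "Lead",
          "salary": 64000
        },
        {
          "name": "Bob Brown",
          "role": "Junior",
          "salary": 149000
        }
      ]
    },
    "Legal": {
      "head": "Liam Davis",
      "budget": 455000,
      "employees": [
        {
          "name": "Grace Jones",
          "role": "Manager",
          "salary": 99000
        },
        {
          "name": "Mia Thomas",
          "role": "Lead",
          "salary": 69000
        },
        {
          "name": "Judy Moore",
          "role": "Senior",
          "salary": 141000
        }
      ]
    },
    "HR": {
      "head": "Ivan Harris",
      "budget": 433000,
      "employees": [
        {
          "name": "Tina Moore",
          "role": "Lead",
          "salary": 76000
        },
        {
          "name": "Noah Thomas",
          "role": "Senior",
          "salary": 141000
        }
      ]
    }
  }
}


Path: departments.Legal.budget

Navigate:
  -> departments
  -> Legal
  -> budget = 455000

455000


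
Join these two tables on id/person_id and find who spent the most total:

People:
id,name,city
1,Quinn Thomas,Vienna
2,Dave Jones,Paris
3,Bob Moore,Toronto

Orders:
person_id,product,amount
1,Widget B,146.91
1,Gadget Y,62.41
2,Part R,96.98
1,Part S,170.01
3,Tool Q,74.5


Join on: people.id = orders.person_id

Joined rows:
  Quinn Thomas (Vienna) bought Widget B for $146.91
  Quinn Thomas (Vienna) bought Gadget Y for $62.41
  Dave Jones (Paris) bought Part R for $96.98
  Quinn Thomas (Vienna) bought Part S for $170.01
  Bob Moore (Toronto) bought Tool Q for $74.5

Total per person:
  Quinn Thomas: $379.33
  Dave Jones: $96.98
  Bob Moore: $74.50

Top spender: Quinn Thomas ($379.33)

Quinn Thomas ($379.33)


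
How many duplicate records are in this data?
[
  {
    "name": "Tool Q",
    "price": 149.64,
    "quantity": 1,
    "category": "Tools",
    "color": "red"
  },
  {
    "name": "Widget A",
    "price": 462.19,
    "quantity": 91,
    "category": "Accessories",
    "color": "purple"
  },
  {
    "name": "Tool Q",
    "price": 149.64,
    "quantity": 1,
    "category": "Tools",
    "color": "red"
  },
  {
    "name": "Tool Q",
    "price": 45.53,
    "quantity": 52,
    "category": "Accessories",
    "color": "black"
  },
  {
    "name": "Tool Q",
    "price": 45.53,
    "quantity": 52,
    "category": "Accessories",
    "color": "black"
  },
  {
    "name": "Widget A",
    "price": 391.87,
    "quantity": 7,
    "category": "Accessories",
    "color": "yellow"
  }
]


Checking 6 records for duplicates:

  Row 1: Tool Q ($149.64, qty 1)
  Row 2: Widget A ($462.19, qty 91)
  Row 3: Tool Q ($149.64, qty 1) <-- DUPLICATE
  Row 4: Tool Q ($45.53, qty 52)
  Row 5: Tool Q ($45.53, qty 52) <-- DUPLICATE
  Row 6: Widget A ($391.87, qty 7)

Duplicates found: 2
Unique records: 4

2 duplicates, 4 unique


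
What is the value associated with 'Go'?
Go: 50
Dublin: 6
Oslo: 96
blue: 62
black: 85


Looking up key 'Go'
Value: 50

50


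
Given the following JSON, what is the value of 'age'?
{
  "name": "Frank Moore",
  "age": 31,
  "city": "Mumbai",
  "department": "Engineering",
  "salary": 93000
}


Looking up field 'age'
Value: 31

31


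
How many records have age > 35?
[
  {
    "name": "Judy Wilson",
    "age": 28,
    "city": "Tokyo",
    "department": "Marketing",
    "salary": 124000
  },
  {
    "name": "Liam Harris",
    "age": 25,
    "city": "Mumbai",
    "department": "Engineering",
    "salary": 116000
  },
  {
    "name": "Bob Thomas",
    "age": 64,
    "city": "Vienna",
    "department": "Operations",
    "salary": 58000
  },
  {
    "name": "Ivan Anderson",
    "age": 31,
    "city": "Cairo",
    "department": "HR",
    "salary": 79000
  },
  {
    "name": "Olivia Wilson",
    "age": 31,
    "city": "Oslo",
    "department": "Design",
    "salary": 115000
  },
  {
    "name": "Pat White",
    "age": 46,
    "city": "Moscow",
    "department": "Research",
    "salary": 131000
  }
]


Data: 6 records
Condition: age > 35

Checking each record:
  Judy Wilson: 28
  Liam Harris: 25
  Bob Thomas: 64 MATCH
  Ivan Anderson: 31
  Olivia Wilson: 31
  Pat White: 46 MATCH

Count: 2

2


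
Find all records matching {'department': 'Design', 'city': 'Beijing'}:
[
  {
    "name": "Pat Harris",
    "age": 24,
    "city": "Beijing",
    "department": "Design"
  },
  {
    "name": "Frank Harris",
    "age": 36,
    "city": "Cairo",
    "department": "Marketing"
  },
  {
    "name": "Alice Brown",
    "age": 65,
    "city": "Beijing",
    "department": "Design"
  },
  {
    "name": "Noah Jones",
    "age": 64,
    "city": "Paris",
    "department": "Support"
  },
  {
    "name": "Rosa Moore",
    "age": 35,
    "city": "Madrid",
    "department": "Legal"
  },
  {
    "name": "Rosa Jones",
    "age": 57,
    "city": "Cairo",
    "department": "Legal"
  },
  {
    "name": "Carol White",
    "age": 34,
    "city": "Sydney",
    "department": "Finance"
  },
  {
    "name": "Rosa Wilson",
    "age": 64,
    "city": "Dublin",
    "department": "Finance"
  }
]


Search criteria: {'department': 'Design', 'city': 'Beijing'}

Checking 8 records:
  Pat Harris: {department: Design, city: Beijing} <-- MATCH
  Frank Harris: {department: Marketing, city: Cairo}
  Alice Brown: {department: Design, city: Beijing} <-- MATCH
  Noah Jones: {department: Support, city: Paris}
  Rosa Moore: {department: Legal, city: Madrid}
  Rosa Jones: {department: Legal, city: Cairo}
  Carol White: {department: Finance, city: Sydney}
  Rosa Wilson: {department: Finance, city: Dublin}

Matches: ["Pat Harris", "Alice Brown"]

["Pat Harris", "Alice Brown"]


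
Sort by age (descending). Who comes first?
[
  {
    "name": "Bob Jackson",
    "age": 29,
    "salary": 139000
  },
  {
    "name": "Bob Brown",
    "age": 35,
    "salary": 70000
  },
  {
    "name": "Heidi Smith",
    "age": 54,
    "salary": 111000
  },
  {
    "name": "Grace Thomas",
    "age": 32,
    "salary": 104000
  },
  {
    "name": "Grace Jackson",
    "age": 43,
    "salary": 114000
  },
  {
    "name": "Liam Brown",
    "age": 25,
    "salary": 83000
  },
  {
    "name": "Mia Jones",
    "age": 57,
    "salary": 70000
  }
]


Sort by: age (descending)

Sorted order:
  1. Mia Jones (age = 57)
  2. Heidi Smith (age = 54)
  3. Grace Jackson (age = 43)
  4. Bob Brown (age = 35)
  5. Grace Thomas (age = 32)
  6. Bob Jackson (age = 29)
  7. Liam Brown (age = 25)

First: Mia Jones

Mia Jones


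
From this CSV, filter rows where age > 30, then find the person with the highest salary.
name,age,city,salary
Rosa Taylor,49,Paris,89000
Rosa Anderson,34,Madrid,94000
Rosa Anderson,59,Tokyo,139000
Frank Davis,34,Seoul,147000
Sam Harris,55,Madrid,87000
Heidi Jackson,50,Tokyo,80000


Filter: age > 30
Sort by: salary (descending)

Filtered records (6):
  Frank Davis, age 34, salary $147000
  Rosa Anderson, age 59, salary $139000
  Rosa Anderson, age 34, salary $94000
  Rosa Taylor, age 49, salary $89000
  Sam Harris, age 55, salary $87000
  Heidi Jackson, age 50, salary $80000

Highest salary: Frank Davis ($147000)

Frank Davis


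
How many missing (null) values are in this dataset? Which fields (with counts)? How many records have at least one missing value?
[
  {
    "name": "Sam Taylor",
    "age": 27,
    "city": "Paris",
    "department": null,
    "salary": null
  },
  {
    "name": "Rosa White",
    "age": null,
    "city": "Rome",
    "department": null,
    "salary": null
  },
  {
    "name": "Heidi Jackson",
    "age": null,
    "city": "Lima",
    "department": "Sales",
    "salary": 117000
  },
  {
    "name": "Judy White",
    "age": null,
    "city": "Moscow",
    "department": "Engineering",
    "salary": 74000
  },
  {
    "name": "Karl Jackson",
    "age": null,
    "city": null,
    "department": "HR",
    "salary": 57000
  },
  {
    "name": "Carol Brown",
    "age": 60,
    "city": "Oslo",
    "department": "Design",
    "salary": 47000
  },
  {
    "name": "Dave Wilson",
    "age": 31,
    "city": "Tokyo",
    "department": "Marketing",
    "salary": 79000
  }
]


Checking for missing (null) values in 7 records:

  Sam Taylor: department, salary
  Rosa White: age, department, salary
  Heidi Jackson: age
  Judy White: age
  Karl Jackson: age, city
  Carol Brown: complete
  Dave Wilson: complete

Per field:
  name: 0 missing
  age: 4 missing
  city: 1 missing
  department: 2 missing
  salary: 2 missing

Total missing values: 9
Records with any missing: 5

9 missing values (age: 4, city: 1, department: 2, salary: 2); 5 incomplete records


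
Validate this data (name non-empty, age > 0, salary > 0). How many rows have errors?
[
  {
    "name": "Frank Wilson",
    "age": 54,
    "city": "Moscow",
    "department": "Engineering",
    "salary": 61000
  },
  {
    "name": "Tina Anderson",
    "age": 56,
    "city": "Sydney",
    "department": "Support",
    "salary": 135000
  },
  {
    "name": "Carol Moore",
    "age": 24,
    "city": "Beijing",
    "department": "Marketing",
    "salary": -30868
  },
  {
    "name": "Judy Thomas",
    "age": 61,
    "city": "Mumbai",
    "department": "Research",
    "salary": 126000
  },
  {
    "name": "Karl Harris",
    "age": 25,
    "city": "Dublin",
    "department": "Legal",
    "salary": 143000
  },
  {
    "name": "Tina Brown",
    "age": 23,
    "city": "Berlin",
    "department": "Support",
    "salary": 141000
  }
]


Validating 6 records:
Rules: name non-empty, age > 0, salary > 0

  Row 1 (Frank Wilson): OK
  Row 2 (Tina Anderson): OK
  Row 3 (Carol Moore): negative salary: -30868
  Row 4 (Judy Thomas): OK
  Row 5 (Karl Harris): OK
  Row 6 (Tina Brown): OK

Total errors: 1

1 errors


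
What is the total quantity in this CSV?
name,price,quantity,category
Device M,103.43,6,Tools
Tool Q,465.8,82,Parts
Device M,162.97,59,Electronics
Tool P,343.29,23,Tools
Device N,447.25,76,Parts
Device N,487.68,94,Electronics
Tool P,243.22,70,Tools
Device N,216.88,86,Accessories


Computing total quantity:
Values: [6, 82, 59, 23, 76, 94, 70, 86]
Sum = 496

496


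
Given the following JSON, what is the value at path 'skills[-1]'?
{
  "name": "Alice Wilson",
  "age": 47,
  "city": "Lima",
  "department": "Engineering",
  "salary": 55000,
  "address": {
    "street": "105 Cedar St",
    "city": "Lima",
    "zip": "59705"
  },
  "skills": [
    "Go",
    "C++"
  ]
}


Query: skills[-1]
Path: skills -> last element
Value: C++

C++


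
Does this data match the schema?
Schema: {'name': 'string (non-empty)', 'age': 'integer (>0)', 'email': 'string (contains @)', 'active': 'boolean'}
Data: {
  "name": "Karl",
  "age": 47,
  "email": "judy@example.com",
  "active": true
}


Validating each field against schema:
  name: OK (non-empty string)
  age: OK (positive integer)
  email: OK (string with @)
  active: OK (boolean)

Result: VALID

VALID


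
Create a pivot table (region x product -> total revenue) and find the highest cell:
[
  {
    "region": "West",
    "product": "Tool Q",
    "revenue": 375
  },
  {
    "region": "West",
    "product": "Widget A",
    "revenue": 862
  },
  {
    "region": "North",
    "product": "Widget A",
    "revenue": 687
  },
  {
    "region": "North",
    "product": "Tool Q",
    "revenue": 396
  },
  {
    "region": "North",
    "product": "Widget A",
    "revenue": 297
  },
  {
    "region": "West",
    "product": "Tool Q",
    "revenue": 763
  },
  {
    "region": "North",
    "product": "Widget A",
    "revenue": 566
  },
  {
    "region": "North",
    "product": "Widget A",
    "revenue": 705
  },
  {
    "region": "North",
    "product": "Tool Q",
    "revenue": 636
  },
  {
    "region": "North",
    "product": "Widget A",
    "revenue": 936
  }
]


Pivot: region (rows) x product (columns) -> total revenue

     Tool Q        Widget A    
North         1032          3191  
West          1138           862  

Highest: North / Widget A = $3191

North / Widget A = $3191


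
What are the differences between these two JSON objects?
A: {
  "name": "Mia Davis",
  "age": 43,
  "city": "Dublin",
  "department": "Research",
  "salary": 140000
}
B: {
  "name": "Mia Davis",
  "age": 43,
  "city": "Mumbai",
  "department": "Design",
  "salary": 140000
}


Comparing each field (in key order):
  name: same
  age: same
  city: DIFFERENT
  department: DIFFERENT
  salary: same
Differences:
  city: Dublin -> Mumbai
  department: Research -> Design

2 field(s) changed

2 changes: city, department


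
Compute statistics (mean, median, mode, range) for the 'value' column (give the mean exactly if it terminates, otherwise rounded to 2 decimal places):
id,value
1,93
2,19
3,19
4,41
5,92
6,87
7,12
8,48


Data: [93, 19, 19, 41, 92, 87, 12, 48]
Count: 8
Sum: 411
Mean: 411/8 = 51.375
Sorted: [12, 19, 19, 41, 48, 87, 92, 93]
Median: 44.5
Mode: 19 (2 times)
Range: 93 - 12 = 81
Min: 12, Max: 93

mean=51.375, median=44.5, mode=19, range=81


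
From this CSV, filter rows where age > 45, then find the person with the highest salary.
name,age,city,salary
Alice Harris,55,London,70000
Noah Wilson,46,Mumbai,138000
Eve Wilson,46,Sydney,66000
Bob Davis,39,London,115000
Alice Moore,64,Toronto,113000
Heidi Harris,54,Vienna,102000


Filter: age > 45
Sort by: salary (descending)

Filtered records (5):
  Noah Wilson, age 46, salary $138000
  Alice Moore, age 64, salary $113000
  Heidi Harris, age 54, salary $102000
  Alice Harris, age 55, salary $70000
  Eve Wilson, age 46, salary $66000

Highest salary: Noah Wilson ($138000)

Noah Wilson


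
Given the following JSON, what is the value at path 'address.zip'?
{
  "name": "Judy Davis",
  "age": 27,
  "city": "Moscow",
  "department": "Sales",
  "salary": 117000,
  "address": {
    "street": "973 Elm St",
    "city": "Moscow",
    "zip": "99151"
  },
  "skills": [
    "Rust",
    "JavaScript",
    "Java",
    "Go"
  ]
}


Query: address.zip
Path: address -> zip
Value: 99151

99151


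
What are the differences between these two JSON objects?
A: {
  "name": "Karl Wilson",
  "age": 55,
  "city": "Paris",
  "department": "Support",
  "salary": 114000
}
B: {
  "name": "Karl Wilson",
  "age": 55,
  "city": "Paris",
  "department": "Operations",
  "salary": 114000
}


Comparing each field (in key order):
  name: same
  age: same
  city: same
  department: DIFFERENT
  salary: same
Differences:
  department: Support -> Operations

1 field(s) changed

1 change: department


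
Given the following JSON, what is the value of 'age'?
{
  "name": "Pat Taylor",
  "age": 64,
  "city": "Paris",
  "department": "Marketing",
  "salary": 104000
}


Looking up field 'age'
Value: 64

64


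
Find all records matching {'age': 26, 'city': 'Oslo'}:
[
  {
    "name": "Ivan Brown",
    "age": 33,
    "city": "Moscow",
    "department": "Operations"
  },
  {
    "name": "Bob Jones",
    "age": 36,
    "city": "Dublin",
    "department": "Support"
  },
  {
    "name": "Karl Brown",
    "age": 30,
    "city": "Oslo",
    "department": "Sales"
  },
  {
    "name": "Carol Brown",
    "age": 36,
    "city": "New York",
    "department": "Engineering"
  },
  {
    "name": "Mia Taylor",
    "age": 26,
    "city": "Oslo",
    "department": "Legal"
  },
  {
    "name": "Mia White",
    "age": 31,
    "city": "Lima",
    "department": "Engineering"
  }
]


Search criteria: {'age': 26, 'city': 'Oslo'}

Checking 6 records:
  Ivan Brown: {age: 33, city: Moscow}
  Bob Jones: {age: 36, city: Dublin}
  Karl Brown: {age: 30, city: Oslo}
  Carol Brown: {age: 36, city: New York}
  Mia Taylor: {age: 26, city: Oslo} <-- MATCH
  Mia White: {age: 31, city: Lima}

Matches: ["Mia Taylor"]

["Mia Taylor"]


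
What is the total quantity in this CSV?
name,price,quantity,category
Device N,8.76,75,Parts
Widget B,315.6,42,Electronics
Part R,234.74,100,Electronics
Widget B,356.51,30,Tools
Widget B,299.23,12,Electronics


Computing total quantity:
Values: [75, 42, 100, 30, 12]
Sum = 259

259


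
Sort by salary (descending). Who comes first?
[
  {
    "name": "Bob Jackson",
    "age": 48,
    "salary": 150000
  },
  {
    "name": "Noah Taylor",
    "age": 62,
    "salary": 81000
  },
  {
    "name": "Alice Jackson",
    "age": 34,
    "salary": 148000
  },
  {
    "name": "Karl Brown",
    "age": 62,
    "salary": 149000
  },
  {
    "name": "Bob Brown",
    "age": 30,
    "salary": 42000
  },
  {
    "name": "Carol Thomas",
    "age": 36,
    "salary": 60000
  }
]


Sort by: salary (descending)

Sorted order:
  1. Bob Jackson (salary = 150000)
  2. Karl Brown (salary = 149000)
  3. Alice Jackson (salary = 148000)
  4. Noah Taylor (salary = 81000)
  5. Carol Thomas (salary = 60000)
  6. Bob Brown (salary = 42000)

First: Bob Jackson

Bob Jackson


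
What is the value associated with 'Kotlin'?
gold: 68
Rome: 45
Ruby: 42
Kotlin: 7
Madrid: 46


Looking up key 'Kotlin'
Value: 7

7


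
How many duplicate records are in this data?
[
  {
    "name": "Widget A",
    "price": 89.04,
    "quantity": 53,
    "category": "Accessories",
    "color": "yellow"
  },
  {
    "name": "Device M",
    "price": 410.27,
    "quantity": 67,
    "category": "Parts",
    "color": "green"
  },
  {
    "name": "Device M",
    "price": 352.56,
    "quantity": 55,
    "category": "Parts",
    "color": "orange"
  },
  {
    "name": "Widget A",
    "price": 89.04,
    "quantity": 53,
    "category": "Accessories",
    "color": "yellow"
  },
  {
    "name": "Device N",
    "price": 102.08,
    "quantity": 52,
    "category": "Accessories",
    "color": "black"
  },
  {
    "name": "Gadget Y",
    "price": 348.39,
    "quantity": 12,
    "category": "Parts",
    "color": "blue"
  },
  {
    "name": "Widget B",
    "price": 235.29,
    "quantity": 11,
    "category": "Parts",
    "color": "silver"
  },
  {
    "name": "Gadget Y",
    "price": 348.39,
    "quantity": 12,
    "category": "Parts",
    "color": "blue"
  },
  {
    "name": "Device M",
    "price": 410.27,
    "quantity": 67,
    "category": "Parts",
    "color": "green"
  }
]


Checking 9 records for duplicates:

  Row 1: Widget A ($89.04, qty 53)
  Row 2: Device M ($410.27, qty 67)
  Row 3: Device M ($352.56, qty 55)
  Row 4: Widget A ($89.04, qty 53) <-- DUPLICATE
  Row 5: Device N ($102.08, qty 52)
  Row 6: Gadget Y ($348.39, qty 12)
  Row 7: Widget B ($235.29, qty 11)
  Row 8: Gadget Y ($348.39, qty 12) <-- DUPLICATE
  Row 9: Device M ($410.27, qty 67) <-- DUPLICATE

Duplicates found: 3
Unique records: 6

3 duplicates, 6 unique


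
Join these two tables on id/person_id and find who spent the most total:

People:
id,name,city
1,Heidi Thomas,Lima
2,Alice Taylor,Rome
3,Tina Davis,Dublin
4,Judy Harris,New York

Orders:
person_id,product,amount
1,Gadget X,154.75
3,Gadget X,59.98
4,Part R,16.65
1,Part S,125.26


Join on: people.id = orders.person_id

Joined rows:
  Heidi Thomas (Lima) bought Gadget X for $154.75
  Tina Davis (Dublin) bought Gadget X for $59.98
  Judy Harris (New York) bought Part R for $16.65
  Heidi Thomas (Lima) bought Part S for $125.26

Total per person:
  Heidi Thomas: $280.01
  Tina Davis: $59.98
  Judy Harris: $16.65

Top spender: Heidi Thomas ($280.01)

Heidi Thomas ($280.01)


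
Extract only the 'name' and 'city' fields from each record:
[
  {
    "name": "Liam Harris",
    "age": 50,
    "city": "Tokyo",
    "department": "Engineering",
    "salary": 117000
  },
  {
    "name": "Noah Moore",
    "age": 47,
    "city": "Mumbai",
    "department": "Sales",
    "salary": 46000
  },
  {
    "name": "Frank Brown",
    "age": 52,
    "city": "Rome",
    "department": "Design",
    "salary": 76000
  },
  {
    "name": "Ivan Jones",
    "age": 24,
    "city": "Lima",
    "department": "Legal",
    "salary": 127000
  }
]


Original: 4 records with fields: name, age, city, department, salary
Keep: ['name', 'city']
Drop: ['age', 'department', 'salary']
Result: 4 records, 2 fields each

[
  {
    "name": "Liam Harris",
    "city": "Tokyo"
  },
  {
    "name": "Noah Moore",
    "city": "Mumbai"
  },
  {
    "name": "Frank Brown",
    "city": "Rome"
  },
  {
    "name": "Ivan Jones",
    "city": "Lima"
  }
]


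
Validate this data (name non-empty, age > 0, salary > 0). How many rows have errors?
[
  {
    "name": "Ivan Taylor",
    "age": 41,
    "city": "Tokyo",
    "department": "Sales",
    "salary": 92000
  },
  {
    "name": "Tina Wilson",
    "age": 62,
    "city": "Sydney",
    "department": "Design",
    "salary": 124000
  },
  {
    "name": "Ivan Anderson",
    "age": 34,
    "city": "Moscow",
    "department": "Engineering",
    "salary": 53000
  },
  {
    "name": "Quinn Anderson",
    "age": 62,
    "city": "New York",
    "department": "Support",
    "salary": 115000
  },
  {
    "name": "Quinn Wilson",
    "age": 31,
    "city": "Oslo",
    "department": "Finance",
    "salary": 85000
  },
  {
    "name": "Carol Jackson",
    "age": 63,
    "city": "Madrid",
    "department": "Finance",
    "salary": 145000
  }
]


Validating 6 records:
Rules: name non-empty, age > 0, salary > 0

  Row 1 (Ivan Taylor): OK
  Row 2 (Tina Wilson): OK
  Row 3 (Ivan Anderson): OK
  Row 4 (Quinn Anderson): OK
  Row 5 (Quinn Wilson): OK
  Row 6 (Carol Jackson): OK

Total errors: 0

0 errors


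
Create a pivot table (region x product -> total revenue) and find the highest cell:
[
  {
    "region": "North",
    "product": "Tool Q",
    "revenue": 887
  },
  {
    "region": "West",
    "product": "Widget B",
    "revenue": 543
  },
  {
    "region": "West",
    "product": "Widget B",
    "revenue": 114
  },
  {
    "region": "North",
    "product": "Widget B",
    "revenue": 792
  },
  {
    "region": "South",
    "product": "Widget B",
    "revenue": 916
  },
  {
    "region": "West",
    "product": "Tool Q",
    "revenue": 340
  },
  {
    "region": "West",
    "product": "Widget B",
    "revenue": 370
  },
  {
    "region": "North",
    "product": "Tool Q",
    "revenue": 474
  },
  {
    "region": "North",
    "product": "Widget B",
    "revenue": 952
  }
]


Pivot: region (rows) x product (columns) -> total revenue

     Tool Q        Widget B    
North         1361          1744  
South            0           916  
West           340          1027  

Highest: North / Widget B = $1744

North / Widget B = $1744


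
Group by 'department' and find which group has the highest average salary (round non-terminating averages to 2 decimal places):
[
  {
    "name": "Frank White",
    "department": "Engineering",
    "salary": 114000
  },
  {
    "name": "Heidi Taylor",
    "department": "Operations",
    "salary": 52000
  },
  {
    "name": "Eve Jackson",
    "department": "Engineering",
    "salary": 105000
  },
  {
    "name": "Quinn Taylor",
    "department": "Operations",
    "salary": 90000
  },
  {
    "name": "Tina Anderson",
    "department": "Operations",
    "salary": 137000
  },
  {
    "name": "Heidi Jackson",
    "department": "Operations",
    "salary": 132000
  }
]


Group by: department

Groups:
  Engineering: 2 people, avg salary = 219000/2 = $109500
  Operations: 4 people, avg salary = 411000/4 = $102750

Highest average salary: Engineering ($109500)

Engineering ($109500)


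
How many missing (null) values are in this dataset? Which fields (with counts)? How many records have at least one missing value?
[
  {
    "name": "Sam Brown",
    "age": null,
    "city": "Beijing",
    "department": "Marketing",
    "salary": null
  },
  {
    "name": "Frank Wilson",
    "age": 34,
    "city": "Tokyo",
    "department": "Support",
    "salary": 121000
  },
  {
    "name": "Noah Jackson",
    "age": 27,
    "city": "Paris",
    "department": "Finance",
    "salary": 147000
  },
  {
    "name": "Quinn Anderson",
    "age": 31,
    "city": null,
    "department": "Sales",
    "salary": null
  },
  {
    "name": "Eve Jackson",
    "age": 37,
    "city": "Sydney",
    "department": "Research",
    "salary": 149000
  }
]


Checking for missing (null) values in 5 records:

  Sam Brown: age, salary
  Frank Wilson: complete
  Noah Jackson: complete
  Quinn Anderson: city, salary
  Eve Jackson: complete

Per field:
  name: 0 missing
  age: 1 missing
  city: 1 missing
  department: 0 missing
  salary: 2 missing

Total missing values: 4
Records with any missing: 2

4 missing values (age: 1, city: 1, salary: 2); 2 incomplete records


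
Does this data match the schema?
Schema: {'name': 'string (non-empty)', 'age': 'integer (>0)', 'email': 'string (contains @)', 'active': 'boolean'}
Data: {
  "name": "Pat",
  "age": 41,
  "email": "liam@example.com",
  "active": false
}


Validating each field against schema:
  name: OK (non-empty string)
  age: OK (positive integer)
  email: OK (string with @)
  active: OK (boolean)

Result: VALID

VALID


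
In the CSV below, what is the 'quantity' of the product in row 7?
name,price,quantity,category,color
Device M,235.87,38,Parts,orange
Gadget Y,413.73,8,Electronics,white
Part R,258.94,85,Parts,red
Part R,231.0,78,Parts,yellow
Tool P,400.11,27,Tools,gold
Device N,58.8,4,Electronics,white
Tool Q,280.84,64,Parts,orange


Query: Row 7 ('Tool Q'), column 'quantity'
Value: 64

64


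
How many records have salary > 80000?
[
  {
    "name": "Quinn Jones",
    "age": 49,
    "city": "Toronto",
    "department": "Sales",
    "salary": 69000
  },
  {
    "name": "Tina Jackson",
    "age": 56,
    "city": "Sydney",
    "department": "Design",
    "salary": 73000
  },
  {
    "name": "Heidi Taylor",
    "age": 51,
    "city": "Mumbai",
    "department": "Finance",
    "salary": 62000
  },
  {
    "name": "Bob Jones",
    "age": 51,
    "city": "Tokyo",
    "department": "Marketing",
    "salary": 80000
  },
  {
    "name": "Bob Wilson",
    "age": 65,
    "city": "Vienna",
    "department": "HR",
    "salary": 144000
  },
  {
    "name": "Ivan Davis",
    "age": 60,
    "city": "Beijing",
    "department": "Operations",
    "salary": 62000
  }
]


Data: 6 records
Condition: salary > 80000

Checking each record:
  Quinn Jones: 69000
  Tina Jackson: 73000
  Heidi Taylor: 62000
  Bob Jones: 80000
  Bob Wilson: 144000 MATCH
  Ivan Davis: 62000

Count: 1

1


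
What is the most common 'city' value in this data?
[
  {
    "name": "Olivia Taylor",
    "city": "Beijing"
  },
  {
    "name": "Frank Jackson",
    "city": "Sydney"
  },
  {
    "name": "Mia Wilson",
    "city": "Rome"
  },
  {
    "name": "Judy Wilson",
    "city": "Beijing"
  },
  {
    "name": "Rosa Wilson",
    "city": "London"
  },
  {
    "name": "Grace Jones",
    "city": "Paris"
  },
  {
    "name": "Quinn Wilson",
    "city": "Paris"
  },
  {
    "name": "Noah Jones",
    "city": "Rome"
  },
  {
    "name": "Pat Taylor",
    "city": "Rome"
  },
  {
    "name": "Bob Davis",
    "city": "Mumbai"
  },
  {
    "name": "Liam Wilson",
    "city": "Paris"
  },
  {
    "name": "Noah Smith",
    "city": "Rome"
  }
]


Counting 'city' values across 12 records:

  Rome: 4 ####
  Paris: 3 ###
  Beijing: 2 ##
  Sydney: 1 #
  London: 1 #
  Mumbai: 1 #

Most common: Rome (4 times)

Rome (4 times)


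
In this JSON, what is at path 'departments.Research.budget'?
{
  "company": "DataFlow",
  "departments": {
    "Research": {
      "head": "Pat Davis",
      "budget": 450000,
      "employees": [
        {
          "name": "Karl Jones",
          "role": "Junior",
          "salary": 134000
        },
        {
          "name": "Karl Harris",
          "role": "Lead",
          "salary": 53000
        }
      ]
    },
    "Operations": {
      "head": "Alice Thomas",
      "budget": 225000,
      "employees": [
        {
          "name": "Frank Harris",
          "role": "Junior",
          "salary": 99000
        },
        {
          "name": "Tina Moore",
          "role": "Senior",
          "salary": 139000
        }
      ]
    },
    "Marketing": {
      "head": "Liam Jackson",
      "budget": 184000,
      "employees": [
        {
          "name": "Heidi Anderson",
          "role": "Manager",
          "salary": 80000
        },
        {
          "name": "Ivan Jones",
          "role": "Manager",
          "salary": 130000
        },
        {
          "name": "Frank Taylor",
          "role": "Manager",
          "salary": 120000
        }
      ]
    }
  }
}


Path: departments.Research.budget

Navigate:
  -> departments
  -> Research
  -> budget = 450000

450000


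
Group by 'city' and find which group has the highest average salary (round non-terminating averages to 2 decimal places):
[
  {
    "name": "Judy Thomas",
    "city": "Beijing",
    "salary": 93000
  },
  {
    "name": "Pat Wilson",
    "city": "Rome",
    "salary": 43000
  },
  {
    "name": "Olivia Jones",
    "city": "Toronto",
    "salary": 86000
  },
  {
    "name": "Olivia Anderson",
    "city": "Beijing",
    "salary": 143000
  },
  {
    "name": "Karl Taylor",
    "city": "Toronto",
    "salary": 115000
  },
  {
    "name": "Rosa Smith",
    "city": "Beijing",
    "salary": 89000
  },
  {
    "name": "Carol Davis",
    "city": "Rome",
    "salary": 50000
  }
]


Group by: city

Groups:
  Beijing: 3 people, avg salary = 325000/3 ≈ $108333.33
  Rome: 2 people, avg salary = 93000/2 = $46500
  Toronto: 2 people, avg salary = 201000/2 = $100500

Highest average salary: Beijing (≈$108333.33)

Beijing (≈$108333.33)


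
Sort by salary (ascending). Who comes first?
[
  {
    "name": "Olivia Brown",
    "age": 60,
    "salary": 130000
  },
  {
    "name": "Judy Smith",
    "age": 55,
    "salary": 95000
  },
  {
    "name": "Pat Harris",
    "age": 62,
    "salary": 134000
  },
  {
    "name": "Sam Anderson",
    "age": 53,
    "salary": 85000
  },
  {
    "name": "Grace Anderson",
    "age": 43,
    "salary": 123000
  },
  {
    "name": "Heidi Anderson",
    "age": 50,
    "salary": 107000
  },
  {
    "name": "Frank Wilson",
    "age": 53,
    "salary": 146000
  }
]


Sort by: salary (ascending)

Sorted order:
  1. Sam Anderson (salary = 85000)
  2. Judy Smith (salary = 95000)
  3. Heidi Anderson (salary = 107000)
  4. Grace Anderson (salary = 123000)
  5. Olivia Brown (salary = 130000)
  6. Pat Harris (salary = 134000)
  7. Frank Wilson (salary = 146000)

First: Sam Anderson

Sam Anderson
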